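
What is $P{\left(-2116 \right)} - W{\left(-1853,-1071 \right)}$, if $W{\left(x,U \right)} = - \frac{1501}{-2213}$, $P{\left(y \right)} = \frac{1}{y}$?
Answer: $- \frac{3178329}{4682708} \approx -0.67874$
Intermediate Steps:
$W{\left(x,U \right)} = \frac{1501}{2213}$ ($W{\left(x,U \right)} = \left(-1501\right) \left(- \frac{1}{2213}\right) = \frac{1501}{2213}$)
$P{\left(-2116 \right)} - W{\left(-1853,-1071 \right)} = \frac{1}{-2116} - \frac{1501}{2213} = - \frac{1}{2116} - \frac{1501}{2213} = - \frac{3178329}{4682708}$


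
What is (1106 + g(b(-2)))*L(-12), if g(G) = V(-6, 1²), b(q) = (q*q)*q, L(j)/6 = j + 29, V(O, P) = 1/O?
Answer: 112795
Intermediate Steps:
L(j) = 174 + 6*j (L(j) = 6*(j + 29) = 6*(29 + j) = 174 + 6*j)
b(q) = q³ (b(q) = q²*q = q³)
g(G) = -⅙ (g(G) = 1/(-6) = -⅙)
(1106 + g(b(-2)))*L(-12) = (1106 - ⅙)*(174 + 6*(-12)) = 6635*(174 - 72)/6 = (6635/6)*102 = 112795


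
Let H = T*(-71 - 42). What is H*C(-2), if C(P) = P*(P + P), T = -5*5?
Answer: 22600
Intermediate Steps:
T = -25
C(P) = 2*P**2 (C(P) = P*(2*P) = 2*P**2)
H = 2825 (H = -25*(-71 - 42) = -25*(-113) = 2825)
H*C(-2) = 2825*(2*(-2)**2) = 2825*(2*4) = 2825*8 = 22600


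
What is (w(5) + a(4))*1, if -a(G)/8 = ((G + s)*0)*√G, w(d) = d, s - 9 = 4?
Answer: 5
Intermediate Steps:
s = 13 (s = 9 + 4 = 13)
a(G) = 0 (a(G) = -8*(G + 13)*0*√G = -8*(13 + G)*0*√G = -0*√G = -8*0 = 0)
(w(5) + a(4))*1 = (5 + 0)*1 = 5*1 = 5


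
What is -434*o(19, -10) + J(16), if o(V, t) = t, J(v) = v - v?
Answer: 4340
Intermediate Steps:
J(v) = 0
-434*o(19, -10) + J(16) = -434*(-10) + 0 = 4340 + 0 = 4340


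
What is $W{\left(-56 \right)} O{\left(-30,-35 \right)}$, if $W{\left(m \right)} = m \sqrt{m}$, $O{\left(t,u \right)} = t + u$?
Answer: $7280 i \sqrt{14} \approx 27239.0 i$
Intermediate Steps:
$W{\left(m \right)} = m^{\frac{3}{2}}$
$W{\left(-56 \right)} O{\left(-30,-35 \right)} = \left(-56\right)^{\frac{3}{2}} \left(-30 - 35\right) = - 112 i \sqrt{14} \left(-65\right) = 7280 i \sqrt{14}$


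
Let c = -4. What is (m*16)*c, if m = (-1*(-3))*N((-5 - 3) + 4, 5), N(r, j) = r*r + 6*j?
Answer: -8832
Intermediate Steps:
N(r, j) = r² + 6*j
m = 138 (m = (-1*(-3))*(((-5 - 3) + 4)² + 6*5) = 3*((-8 + 4)² + 30) = 3*((-4)² + 30) = 3*(16 + 30) = 3*46 = 138)
(m*16)*c = (138*16)*(-4) = 2208*(-4) = -8832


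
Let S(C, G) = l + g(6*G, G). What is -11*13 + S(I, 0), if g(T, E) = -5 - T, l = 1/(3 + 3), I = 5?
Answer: -887/6 ≈ -147.83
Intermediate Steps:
l = ⅙ (l = 1/6 = ⅙ ≈ 0.16667)
S(C, G) = -29/6 - 6*G (S(C, G) = ⅙ + (-5 - 6*G) = -29/6 - 6*G)
-11*13 + S(I, 0) = -11*13 + (-29/6 - 6*0) = -143 + (-29/6 + 0) = -143 - 29/6 = -887/6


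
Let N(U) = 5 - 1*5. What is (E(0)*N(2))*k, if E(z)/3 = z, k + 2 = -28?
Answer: 0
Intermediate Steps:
k = -30 (k = -2 - 28 = -30)
N(U) = 0 (N(U) = 5 - 5 = 0)
E(z) = 3*z
(E(0)*N(2))*k = ((3*0)*0)*(-30) = (0*0)*(-30) = 0*(-30) = 0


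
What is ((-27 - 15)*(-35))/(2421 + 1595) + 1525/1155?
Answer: 782225/463848 ≈ 1.6864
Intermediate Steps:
((-27 - 15)*(-35))/(2421 + 1595) + 1525/1155 = -42*(-35)/4016 + 1525*(1/1155) = 1470*(1/4016) + 305/231 = 735/2008 + 305/231 = 782225/463848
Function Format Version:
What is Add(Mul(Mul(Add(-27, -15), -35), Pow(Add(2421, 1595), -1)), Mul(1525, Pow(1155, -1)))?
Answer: Rational(782225, 463848) ≈ 1.6864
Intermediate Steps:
Add(Mul(Mul(Add(-27, -15), -35), Pow(Add(2421, 1595), -1)), Mul(1525, Pow(1155, -1))) = Add(Mul(Mul(-42, -35), Pow(4016, -1)), Mul(1525, Rational(1, 1155))) = Add(Mul(1470, Rational(1, 4016)), Rational(305, 231)) = Add(Rational(735, 2008), Rational(305, 231)) = Rational(782225, 463848)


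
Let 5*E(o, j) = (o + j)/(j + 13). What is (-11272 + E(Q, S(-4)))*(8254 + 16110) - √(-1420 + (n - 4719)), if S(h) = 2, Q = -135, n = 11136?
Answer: -20600566012/75 - √4997 ≈ -2.7467e+8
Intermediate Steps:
E(o, j) = (j + o)/(5*(13 + j)) (E(o, j) = ((o + j)/(j + 13))/5 = ((j + o)/(13 + j))/5 = (j + o)/(5*(13 + j)))
(-11272 + E(Q, S(-4)))*(8254 + 16110) - √(-1420 + (n - 4719)) = (-11272 + (2 - 135)/(5*(13 + 2)))*(8254 + 16110) - √(-1420 + (11136 - 4719)) = (-11272 + (⅕)*(-133)/15)*24364 - √(-1420 + 6417) = (-11272 + (⅕)*(1/15)*(-133))*24364 - √4997 = (-11272 - 133/75)*24364 - √4997 = -845533/75*24364 - √4997 = -20600566012/75 - √4997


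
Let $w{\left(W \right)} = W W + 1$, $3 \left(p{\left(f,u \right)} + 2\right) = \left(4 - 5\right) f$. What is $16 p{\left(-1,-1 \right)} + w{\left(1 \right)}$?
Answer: $- \frac{74}{3} \approx -24.667$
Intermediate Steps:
$p{\left(f,u \right)} = -2 - \frac{f}{3}$ ($p{\left(f,u \right)} = -2 + \frac{\left(4 - 5\right) f}{3} = -2 + \frac{\left(-1\right) f}{3} = -2 - \frac{f}{3}$)
$w{\left(W \right)} = 1 + W^{2}$ ($w{\left(W \right)} = W^{2} + 1 = 1 + W^{2}$)
$16 p{\left(-1,-1 \right)} + w{\left(1 \right)} = 16 \left(-2 - - \frac{1}{3}\right) + \left(1 + 1^{2}\right) = 16 \left(-2 + \frac{1}{3}\right) + \left(1 + 1\right) = 16 \left(- \frac{5}{3}\right) + 2 = - \frac{80}{3} + 2 = - \frac{74}{3}$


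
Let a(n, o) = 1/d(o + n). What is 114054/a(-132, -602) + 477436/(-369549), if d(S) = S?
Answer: -30937030045600/369549 ≈ -8.3716e+7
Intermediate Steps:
a(n, o) = 1/(n + o) (a(n, o) = 1/(o + n) = 1/(n + o))
114054/a(-132, -602) + 477436/(-369549) = 114054/(1/(-132 - 602)) + 477436/(-369549) = 114054/(1/(-734)) + 477436*(-1/369549) = 114054/(-1/734) - 477436/369549 = 114054*(-734) - 477436/369549 = -83715636 - 477436/369549 = -30937030045600/369549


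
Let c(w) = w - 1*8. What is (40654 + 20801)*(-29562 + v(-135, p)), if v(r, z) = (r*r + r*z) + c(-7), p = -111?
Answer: 223266015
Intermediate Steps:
c(w) = -8 + w (c(w) = w - 8 = -8 + w)
v(r, z) = -15 + r² + r*z (v(r, z) = (r*r + r*z) + (-8 - 7) = (r² + r*z) - 15 = -15 + r² + r*z)
(40654 + 20801)*(-29562 + v(-135, p)) = (40654 + 20801)*(-29562 + (-15 + (-135)² - 135*(-111))) = 61455*(-29562 + (-15 + 18225 + 14985)) = 61455*(-29562 + 33195) = 61455*3633 = 223266015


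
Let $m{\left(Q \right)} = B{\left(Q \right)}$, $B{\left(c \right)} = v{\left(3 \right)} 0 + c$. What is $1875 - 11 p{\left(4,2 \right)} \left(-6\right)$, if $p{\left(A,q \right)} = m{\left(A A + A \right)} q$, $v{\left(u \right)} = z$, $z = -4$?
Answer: $4515$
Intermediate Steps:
$v{\left(u \right)} = -4$
$B{\left(c \right)} = c$ ($B{\left(c \right)} = \left(-4\right) 0 + c = 0 + c = c$)
$m{\left(Q \right)} = Q$
$p{\left(A,q \right)} = q \left(A + A^{2}\right)$ ($p{\left(A,q \right)} = \left(A A + A\right) q = \left(A^{2} + A\right) q = \left(A + A^{2}\right) q = q \left(A + A^{2}\right)$)
$1875 - 11 p{\left(4,2 \right)} \left(-6\right) = 1875 - 11 \cdot 4 \cdot 2 \left(1 + 4\right) \left(-6\right) = 1875 - 11 \cdot 4 \cdot 2 \cdot 5 \left(-6\right) = 1875 - 11 \cdot 40 \left(-6\right) = 1875 - 440 \left(-6\right) = 1875 - -2640 = 1875 + 2640 = 4515$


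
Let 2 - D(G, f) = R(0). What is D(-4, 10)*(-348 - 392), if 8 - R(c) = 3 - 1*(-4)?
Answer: -740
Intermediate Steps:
R(c) = 1 (R(c) = 8 - (3 - 1*(-4)) = 8 - (3 + 4) = 8 - 1*7 = 8 - 7 = 1)
D(G, f) = 1 (D(G, f) = 2 - 1*1 = 2 - 1 = 1)
D(-4, 10)*(-348 - 392) = 1*(-348 - 392) = 1*(-740) = -740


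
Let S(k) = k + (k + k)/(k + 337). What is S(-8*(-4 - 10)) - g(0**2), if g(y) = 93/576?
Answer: 9684385/86208 ≈ 112.34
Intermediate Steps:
S(k) = k + 2*k/(337 + k) (S(k) = k + (2*k)/(337 + k) = k + 2*k/(337 + k))
g(y) = 31/192 (g(y) = 93*(1/576) = 31/192)
S(-8*(-4 - 10)) - g(0**2) = (-8*(-4 - 10))*(339 - 8*(-4 - 10))/(337 - 8*(-4 - 10)) - 1*31/192 = (-8*(-14))*(339 - 8*(-14))/(337 - 8*(-14)) - 31/192 = 112*(339 + 112)/(337 + 112) - 31/192 = 112*451/449 - 31/192 = 112*(1/449)*451 - 31/192 = 50512/449 - 31/192 = 9684385/86208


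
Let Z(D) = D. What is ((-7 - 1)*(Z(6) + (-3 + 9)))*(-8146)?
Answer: 782016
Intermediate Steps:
((-7 - 1)*(Z(6) + (-3 + 9)))*(-8146) = ((-7 - 1)*(6 + (-3 + 9)))*(-8146) = -8*(6 + 6)*(-8146) = -8*12*(-8146) = -96*(-8146) = 782016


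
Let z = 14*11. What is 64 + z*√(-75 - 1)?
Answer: 64 + 308*I*√19 ≈ 64.0 + 1342.5*I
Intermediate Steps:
z = 154
64 + z*√(-75 - 1) = 64 + 154*√(-75 - 1) = 64 + 154*√(-76) = 64 + 154*(2*I*√19) = 64 + 308*I*√19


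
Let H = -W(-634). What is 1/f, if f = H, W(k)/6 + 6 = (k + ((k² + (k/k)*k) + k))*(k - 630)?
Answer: 1/3034009572 ≈ 3.2960e-10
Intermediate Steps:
W(k) = -36 + 6*(-630 + k)*(k² + 3*k) (W(k) = -36 + 6*((k + ((k² + (k/k)*k) + k))*(k - 630)) = -36 + 6*((k + ((k² + 1*k) + k))*(-630 + k)) = -36 + 6*((k + ((k² + k) + k))*(-630 + k)) = -36 + 6*((k + ((k + k²) + k))*(-630 + k)) = -36 + 6*((k + (k² + 2*k))*(-630 + k)) = -36 + 6*((k² + 3*k)*(-630 + k)) = -36 + 6*((-630 + k)*(k² + 3*k)) = -36 + 6*(-630 + k)*(k² + 3*k))
H = 3034009572 (H = -(-36 - 11340*(-634) - 3762*(-634)² + 6*(-634)³) = -(-36 + 7189560 - 3762*401956 + 6*(-254840104)) = -(-36 + 7189560 - 1512158472 - 1529040624) = -1*(-3034009572) = 3034009572)
f = 3034009572
1/f = 1/3034009572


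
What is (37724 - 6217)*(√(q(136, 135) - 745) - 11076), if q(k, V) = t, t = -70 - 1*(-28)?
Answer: -348971532 + 31507*I*√787 ≈ -3.4897e+8 + 8.8388e+5*I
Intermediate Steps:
t = -42 (t = -70 + 28 = -42)
q(k, V) = -42
(37724 - 6217)*(√(q(136, 135) - 745) - 11076) = (37724 - 6217)*(√(-42 - 745) - 11076) = 31507*(√(-787) - 11076) = 31507*(I*√787 - 11076) = 31507*(-11076 + I*√787) = -348971532 + 31507*I*√787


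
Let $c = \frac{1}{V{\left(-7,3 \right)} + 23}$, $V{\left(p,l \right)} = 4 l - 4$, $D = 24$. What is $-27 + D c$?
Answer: $- \frac{813}{31} \approx -26.226$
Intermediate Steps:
$V{\left(p,l \right)} = -4 + 4 l$
$c = \frac{1}{31}$ ($c = \frac{1}{\left(-4 + 4 \cdot 3\right) + 23} = \frac{1}{\left(-4 + 12\right) + 23} = \frac{1}{8 + 23} = \frac{1}{31} \approx 0.032258$)
$-27 + D c = -27 + 24 \cdot \frac{1}{31} = -27 + \frac{24}{31} = - \frac{813}{31}$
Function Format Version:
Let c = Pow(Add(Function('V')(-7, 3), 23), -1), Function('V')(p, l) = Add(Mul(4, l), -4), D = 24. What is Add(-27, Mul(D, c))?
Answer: Rational(-813, 31) ≈ -26.226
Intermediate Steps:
Function('V')(p, l) = Add(-4, Mul(4, l))
c = Rational(1, 31) (c = Pow(Add(Add(-4, Mul(4, 3)), 23), -1) = Pow(Add(Add(-4, 12), 23), -1) = Pow(Add(8, 23), -1) = Pow(31, -1) = Rational(1, 31) ≈ 0.032258)
Add(-27, Mul(D, c)) = Add(-27, Mul(24, Rational(1, 31))) = Add(-27, Rational(24, 31)) = Rational(-813, 31)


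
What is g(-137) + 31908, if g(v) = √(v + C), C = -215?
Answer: 31908 + 4*I*√22 ≈ 31908.0 + 18.762*I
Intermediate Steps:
g(v) = √(-215 + v) (g(v) = √(v - 215) = √(-215 + v))
g(-137) + 31908 = √(-215 - 137) + 31908 = √(-352) + 31908 = 4*I*√22 + 31908 = 31908 + 4*I*√22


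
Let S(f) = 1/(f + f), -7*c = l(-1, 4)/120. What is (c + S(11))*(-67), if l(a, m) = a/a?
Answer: -27403/9240 ≈ -2.9657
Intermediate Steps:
l(a, m) = 1
c = -1/840 (c = -1/(7*120) = -⅐*1/120 = -1/840 ≈ -0.0011905)
S(f) = 1/(2*f)
(c + S(11))*(-67) = (-1/840 + (½)/11)*(-67) = (-1/840 + (½)*(1/11))*(-67) = (-1/840 + 1/22)*(-67) = (409/9240)*(-67) = -27403/9240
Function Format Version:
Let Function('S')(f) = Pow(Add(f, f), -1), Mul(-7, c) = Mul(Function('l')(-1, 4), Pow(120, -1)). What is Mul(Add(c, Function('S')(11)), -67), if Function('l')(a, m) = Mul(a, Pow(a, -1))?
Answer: Rational(-27403, 9240) ≈ -2.9657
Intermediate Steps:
Function('l')(a, m) = 1
c = Rational(-1, 840) (c = Mul(Rational(-1, 7), Mul(1, Pow(120, -1))) = Mul(Rational(-1, 7), Mul(1, Rational(1, 120))) = Mul(Rational(-1, 7), Rational(1, 120)) = Rational(-1, 840) ≈ -0.0011905)
Function('S')(f) = Mul(Rational(1, 2), Pow(f, -1)) (Function('S')(f) = Pow(Mul(2, f), -1) = Mul(Rational(1, 2), Pow(f, -1)))
Mul(Add(c, Function('S')(11)), -67) = Mul(Add(Rational(-1, 840), Mul(Rational(1, 2), Pow(11, -1))), -67) = Mul(Add(Rational(-1, 840), Mul(Rational(1, 2), Rational(1, 11))), -67) = Mul(Add(Rational(-1, 840), Rational(1, 22)), -67) = Mul(Rational(409, 9240), -67) = Rational(-27403, 9240)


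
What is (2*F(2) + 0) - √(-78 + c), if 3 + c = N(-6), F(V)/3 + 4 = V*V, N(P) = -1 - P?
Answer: -2*I*√19 ≈ -8.7178*I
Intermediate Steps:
F(V) = -12 + 3*V² (F(V) = -12 + 3*(V*V) = -12 + 3*V²)
c = 2 (c = -3 + (-1 - 1*(-6)) = -3 + (-1 + 6) = -3 + 5 = 2)
(2*F(2) + 0) - √(-78 + c) = (2*(-12 + 3*2²) + 0) - √(-78 + 2) = (2*(-12 + 3*4) + 0) - √(-76) = (2*(-12 + 12) + 0) - 2*I*√19 = (2*0 + 0) - 2*I*√19 = (0 + 0) - 2*I*√19 = 0 - 2*I*√19 = -2*I*√19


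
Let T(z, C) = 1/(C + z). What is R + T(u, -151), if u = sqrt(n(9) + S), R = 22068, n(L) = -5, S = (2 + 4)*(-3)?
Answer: 503679881/22824 - I*sqrt(23)/22824 ≈ 22068.0 - 0.00021012*I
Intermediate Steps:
S = -18 (S = 6*(-3) = -18)
u = I*sqrt(23) (u = sqrt(-5 - 18) = sqrt(-23) = I*sqrt(23) ≈ 4.7958*I)
R + T(u, -151) = 22068 + 1/(-151 + I*sqrt(23))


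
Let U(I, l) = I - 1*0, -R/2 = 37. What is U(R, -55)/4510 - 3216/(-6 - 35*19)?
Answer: 657023/137555 ≈ 4.7764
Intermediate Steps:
R = -74 (R = -2*37 = -74)
U(I, l) = I (U(I, l) = I + 0 = I)
U(R, -55)/4510 - 3216/(-6 - 35*19) = -74/4510 - 3216/(-6 - 35*19) = -74*1/4510 - 3216/(-6 - 665) = -37/2255 - 3216/(-671) = -37/2255 - 3216*(-1/671) = -37/2255 + 3216/671 = 657023/137555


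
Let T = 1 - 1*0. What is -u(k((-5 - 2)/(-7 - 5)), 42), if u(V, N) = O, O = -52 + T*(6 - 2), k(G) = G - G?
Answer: 48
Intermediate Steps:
T = 1 (T = 1 + 0 = 1)
k(G) = 0
O = -48 (O = -52 + 1*(6 - 2) = -52 + 1*4 = -52 + 4 = -48)
u(V, N) = -48
-u(k((-5 - 2)/(-7 - 5)), 42) = -1*(-48) = 48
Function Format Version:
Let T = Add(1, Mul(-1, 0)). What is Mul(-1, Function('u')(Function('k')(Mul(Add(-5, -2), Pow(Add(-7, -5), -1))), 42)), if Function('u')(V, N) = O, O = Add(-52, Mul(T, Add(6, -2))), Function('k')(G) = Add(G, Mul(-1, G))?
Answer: 48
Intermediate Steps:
T = 1 (T = Add(1, 0) = 1)
Function('k')(G) = 0
O = -48 (O = Add(-52, Mul(1, Add(6, -2))) = Add(-52, Mul(1, 4)) = Add(-52, 4) = -48)
Function('u')(V, N) = -48
Mul(-1, Function('u')(Function('k')(Mul(Add(-5, -2), Pow(Add(-7, -5), -1))), 42)) = Mul(-1, -48) = 48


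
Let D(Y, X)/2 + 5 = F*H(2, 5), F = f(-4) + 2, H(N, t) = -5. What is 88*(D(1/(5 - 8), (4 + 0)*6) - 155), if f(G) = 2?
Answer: -18040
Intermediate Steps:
F = 4 (F = 2 + 2 = 4)
D(Y, X) = -50 (D(Y, X) = -10 + 2*(4*(-5)) = -10 + 2*(-20) = -10 - 40 = -50)
88*(D(1/(5 - 8), (4 + 0)*6) - 155) = 88*(-50 - 155) = 88*(-205) = -18040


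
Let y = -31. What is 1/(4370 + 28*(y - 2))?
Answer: 1/3446 ≈ 0.00029019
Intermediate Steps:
1/(4370 + 28*(y - 2)) = 1/(4370 + 28*(-31 - 2)) = 1/(4370 + 28*(-33)) = 1/(4370 - 924) = 1/3446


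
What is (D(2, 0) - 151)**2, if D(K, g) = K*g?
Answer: 22801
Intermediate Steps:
(D(2, 0) - 151)**2 = (2*0 - 151)**2 = (0 - 151)**2 = (-151)**2 = 22801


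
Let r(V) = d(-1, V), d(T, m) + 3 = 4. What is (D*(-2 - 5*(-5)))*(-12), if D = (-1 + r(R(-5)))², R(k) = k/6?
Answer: 0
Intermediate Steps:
R(k) = k/6 (R(k) = k*(⅙) = k/6)
d(T, m) = 1 (d(T, m) = -3 + 4 = 1)
r(V) = 1
D = 0 (D = (-1 + 1)² = 0² = 0)
(D*(-2 - 5*(-5)))*(-12) = (0*(-2 - 5*(-5)))*(-12) = (0*(-2 + 25))*(-12) = (0*23)*(-12) = 0*(-12) = 0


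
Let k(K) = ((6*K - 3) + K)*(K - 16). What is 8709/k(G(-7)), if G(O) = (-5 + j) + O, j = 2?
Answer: 8709/1898 ≈ 4.5885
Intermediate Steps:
G(O) = -3 + O (G(O) = (-5 + 2) + O = -3 + O)
k(K) = (-16 + K)*(-3 + 7*K) (k(K) = ((-3 + 6*K) + K)*(-16 + K) = (-3 + 7*K)*(-16 + K) = (-16 + K)*(-3 + 7*K))
8709/k(G(-7)) = 8709/(48 - 115*(-3 - 7) + 7*(-3 - 7)**2) = 8709/(48 - 115*(-10) + 7*(-10)**2) = 8709/(48 + 1150 + 7*100) = 8709/(48 + 1150 + 700) = 8709/1898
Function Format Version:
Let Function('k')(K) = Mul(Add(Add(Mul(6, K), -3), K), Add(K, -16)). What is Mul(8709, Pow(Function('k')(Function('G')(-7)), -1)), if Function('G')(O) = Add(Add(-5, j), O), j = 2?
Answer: Rational(8709, 1898) ≈ 4.5885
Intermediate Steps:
Function('G')(O) = Add(-3, O) (Function('G')(O) = Add(Add(-5, 2), O) = Add(-3, O))
Function('k')(K) = Mul(Add(-16, K), Add(-3, Mul(7, K))) (Function('k')(K) = Mul(Add(Add(-3, Mul(6, K)), K), Add(-16, K)) = Mul(Add(-3, Mul(7, K)), Add(-16, K)) = Mul(Add(-16, K), Add(-3, Mul(7, K))))
Mul(8709, Pow(Function('k')(Function('G')(-7)), -1)) = Mul(8709, Pow(Add(48, Mul(-115, Add(-3, -7)), Mul(7, Pow(Add(-3, -7), 2))), -1)) = Mul(8709, Pow(Add(48, Mul(-115, -10), Mul(7, Pow(-10, 2))), -1)) = Mul(8709, Pow(Add(48, 1150, Mul(7, 100)), -1)) = Mul(8709, Pow(Add(48, 1150, 700), -1)) = Mul(8709, Pow(1898, -1)) = Mul(8709, Rational(1, 1898)) = Rational(8709, 1898)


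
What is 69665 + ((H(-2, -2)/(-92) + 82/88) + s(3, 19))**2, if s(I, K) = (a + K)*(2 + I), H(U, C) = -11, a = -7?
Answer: 4697765901/64009 ≈ 73392.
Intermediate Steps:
s(I, K) = (-7 + K)*(2 + I)
69665 + ((H(-2, -2)/(-92) + 82/88) + s(3, 19))**2 = 69665 + ((-11/(-92) + 82/88) + (-14 - 7*3 + 2*19 + 3*19))**2 = 69665 + ((-11*(-1/92) + 82*(1/88)) + (-14 - 21 + 38 + 57))**2 = 69665 + ((11/92 + 41/44) + 60)**2 = 69665 + (266/253 + 60)**2 = 69665 + (15446/253)**2 = 69665 + 238578916/64009 = 4697765901/64009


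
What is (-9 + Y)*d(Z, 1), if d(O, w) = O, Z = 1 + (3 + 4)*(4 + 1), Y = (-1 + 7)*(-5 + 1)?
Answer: -1188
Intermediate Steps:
Y = -24 (Y = 6*(-4) = -24)
Z = 36 (Z = 1 + 7*5 = 1 + 35 = 36)
(-9 + Y)*d(Z, 1) = (-9 - 24)*36 = -33*36 = -1188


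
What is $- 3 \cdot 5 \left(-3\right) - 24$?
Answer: $21$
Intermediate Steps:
$- 3 \cdot 5 \left(-3\right) - 24 = \left(-3\right) \left(-15\right) - 24 = 45 - 24 = 21$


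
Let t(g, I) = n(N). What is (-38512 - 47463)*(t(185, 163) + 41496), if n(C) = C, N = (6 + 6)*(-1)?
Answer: -3566586900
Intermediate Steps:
N = -12 (N = 12*(-1) = -12)
t(g, I) = -12
(-38512 - 47463)*(t(185, 163) + 41496) = (-38512 - 47463)*(-12 + 41496) = -85975*41484 = -3566586900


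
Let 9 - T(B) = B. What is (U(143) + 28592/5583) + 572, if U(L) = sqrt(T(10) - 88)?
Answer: 3222068/5583 + I*sqrt(89) ≈ 577.12 + 9.434*I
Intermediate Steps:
T(B) = 9 - B
U(L) = I*sqrt(89) (U(L) = sqrt((9 - 1*10) - 88) = sqrt((9 - 10) - 88) = sqrt(-1 - 88) = sqrt(-89) = I*sqrt(89))
(U(143) + 28592/5583) + 572 = (I*sqrt(89) + 28592/5583) + 572 = (28592/5583 + I*sqrt(89)) + 572 = 3222068/5583 + I*sqrt(89)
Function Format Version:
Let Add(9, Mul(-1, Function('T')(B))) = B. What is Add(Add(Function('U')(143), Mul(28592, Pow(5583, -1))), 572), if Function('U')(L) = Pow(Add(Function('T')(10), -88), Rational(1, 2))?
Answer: Add(Rational(3222068, 5583), Mul(I, Pow(89, Rational(1, 2)))) ≈ Add(577.12, Mul(9.4340, I))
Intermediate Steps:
Function('T')(B) = Add(9, Mul(-1, B))
Function('U')(L) = Mul(I, Pow(89, Rational(1, 2))) (Function('U')(L) = Pow(Add(Add(9, Mul(-1, 10)), -88), Rational(1, 2)) = Pow(Add(Add(9, -10), -88), Rational(1, 2)) = Pow(Add(-1, -88), Rational(1, 2)) = Pow(-89, Rational(1, 2)) = Mul(I, Pow(89, Rational(1, 2))))
Add(Add(Function('U')(143), Mul(28592, Pow(5583, -1))), 572) = Add(Add(Mul(I, Pow(89, Rational(1, 2))), Mul(28592, Pow(5583, -1))), 572) = Add(Add(Mul(I, Pow(89, Rational(1, 2))), Mul(28592, Rational(1, 5583))), 572) = Add(Add(Mul(I, Pow(89, Rational(1, 2))), Rational(28592, 5583)), 572) = Add(Add(Rational(28592, 5583), Mul(I, Pow(89, Rational(1, 2)))), 572) = Add(Rational(3222068, 5583), Mul(I, Pow(89, Rational(1, 2))))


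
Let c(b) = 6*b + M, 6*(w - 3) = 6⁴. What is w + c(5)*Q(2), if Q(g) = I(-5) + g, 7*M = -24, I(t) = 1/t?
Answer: 9339/35 ≈ 266.83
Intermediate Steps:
M = -24/7 (M = (⅐)*(-24) = -24/7 ≈ -3.4286)
Q(g) = -⅕ + g (Q(g) = 1/(-5) + g = -⅕ + g)
w = 219 (w = 3 + (⅙)*6⁴ = 3 + (⅙)*1296 = 3 + 216 = 219)
c(b) = -24/7 + 6*b (c(b) = 6*b - 24/7 = -24/7 + 6*b)
w + c(5)*Q(2) = 219 + (-24/7 + 6*5)*(-⅕ + 2) = 219 + (-24/7 + 30)*(9/5) = 219 + (186/7)*(9/5) = 219 + 1674/35 = 9339/35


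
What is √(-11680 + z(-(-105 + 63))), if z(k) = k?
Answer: 23*I*√22 ≈ 107.88*I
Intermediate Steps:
√(-11680 + z(-(-105 + 63))) = √(-11680 - (-105 + 63)) = √(-11680 - 1*(-42)) = √(-11680 + 42) = √(-11638) = 23*I*√22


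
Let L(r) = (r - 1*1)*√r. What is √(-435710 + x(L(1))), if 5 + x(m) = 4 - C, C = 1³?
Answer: 16*I*√1702 ≈ 660.08*I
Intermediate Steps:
C = 1
L(r) = √r*(-1 + r) (L(r) = (r - 1)*√r = (-1 + r)*√r = √r*(-1 + r))
x(m) = -2 (x(m) = -5 + (4 - 1*1) = -5 + (4 - 1) = -5 + 3 = -2)
√(-435710 + x(L(1))) = √(-435710 - 2) = √(-435712) = 16*I*√1702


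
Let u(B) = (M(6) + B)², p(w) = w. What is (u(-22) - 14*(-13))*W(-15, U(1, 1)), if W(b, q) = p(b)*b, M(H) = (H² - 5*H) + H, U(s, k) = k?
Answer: 63450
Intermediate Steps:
M(H) = H² - 4*H
u(B) = (12 + B)² (u(B) = (6*(-4 + 6) + B)² = (6*2 + B)² = (12 + B)²)
W(b, q) = b² (W(b, q) = b*b = b²)
(u(-22) - 14*(-13))*W(-15, U(1, 1)) = ((12 - 22)² - 14*(-13))*(-15)² = ((-10)² + 182)*225 = (100 + 182)*225 = 282*225 = 63450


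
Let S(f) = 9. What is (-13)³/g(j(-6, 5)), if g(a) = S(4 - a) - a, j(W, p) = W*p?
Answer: -169/3 ≈ -56.333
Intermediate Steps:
g(a) = 9 - a
(-13)³/g(j(-6, 5)) = (-13)³/(9 - (-6)*5) = -2197/(9 - 1*(-30)) = -2197/(9 + 30) = -2197/39 = -2197*1/39 = -169/3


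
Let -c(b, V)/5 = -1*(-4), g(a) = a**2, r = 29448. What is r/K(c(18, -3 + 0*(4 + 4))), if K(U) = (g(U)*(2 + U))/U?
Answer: 409/5 ≈ 81.800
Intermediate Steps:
c(b, V) = -20 (c(b, V) = -(-5)*(-4) = -5*4 = -20)
K(U) = U*(2 + U) (K(U) = (U**2*(2 + U))/U = U*(2 + U))
r/K(c(18, -3 + 0*(4 + 4))) = 29448/((-20*(2 - 20))) = 29448/((-20*(-18))) = 29448/360 = 29448*(1/360) = 409/5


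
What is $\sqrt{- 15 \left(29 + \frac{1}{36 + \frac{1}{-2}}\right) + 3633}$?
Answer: $\frac{2 \sqrt{4029747}}{71} \approx 56.547$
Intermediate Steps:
$\sqrt{- 15 \left(29 + \frac{1}{36 + \frac{1}{-2}}\right) + 3633} = \sqrt{- 15 \left(29 + \frac{1}{36 - \frac{1}{2}}\right) + 3633} = \sqrt{- 15 \left(29 + \frac{1}{\frac{71}{2}}\right) + 3633} = \sqrt{- 15 \left(29 + \frac{2}{71}\right) + 3633} = \sqrt{\left(-15\right) \frac{2061}{71} + 3633} = \sqrt{- \frac{30915}{71} + 3633} = \sqrt{\frac{227028}{71}} = \frac{2 \sqrt{4029747}}{71}$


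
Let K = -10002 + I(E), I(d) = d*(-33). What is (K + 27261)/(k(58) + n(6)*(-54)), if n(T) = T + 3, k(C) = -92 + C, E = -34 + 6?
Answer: -18183/520 ≈ -34.967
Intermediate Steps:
E = -28
n(T) = 3 + T
I(d) = -33*d
K = -9078 (K = -10002 - 33*(-28) = -10002 + 924 = -9078)
(K + 27261)/(k(58) + n(6)*(-54)) = (-9078 + 27261)/((-92 + 58) + (3 + 6)*(-54)) = 18183/(-34 + 9*(-54)) = 18183/(-34 - 486) = 18183/(-520) = 18183*(-1/520) = -18183/520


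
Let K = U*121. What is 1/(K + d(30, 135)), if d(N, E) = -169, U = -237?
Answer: -1/28846 ≈ -3.4667e-5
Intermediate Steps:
K = -28677 (K = -237*121 = -28677)
1/(K + d(30, 135)) = 1/(-28677 - 169) = 1/(-28846) = -1/28846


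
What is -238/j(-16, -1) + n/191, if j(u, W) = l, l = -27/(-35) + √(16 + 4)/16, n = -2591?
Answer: -2854315661/7741421 + 2332400*√5/40531 ≈ -240.03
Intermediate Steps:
l = 27/35 + √5/8 (l = -27*(-1/35) + √20*(1/16) = 27/35 + (2*√5)*(1/16) = 27/35 + √5/8 ≈ 1.0509)
j(u, W) = 27/35 + √5/8
-238/j(-16, -1) + n/191 = -238/(27/35 + √5/8) - 2591/191 = -2591/191 - 238/(27/35 + √5/8)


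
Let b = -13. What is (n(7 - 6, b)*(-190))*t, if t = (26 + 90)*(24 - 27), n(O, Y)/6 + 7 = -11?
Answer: -7140960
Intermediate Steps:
n(O, Y) = -108 (n(O, Y) = -42 + 6*(-11) = -42 - 66 = -108)
t = -348 (t = 116*(-3) = -348)
(n(7 - 6, b)*(-190))*t = -108*(-190)*(-348) = 20520*(-348) = -7140960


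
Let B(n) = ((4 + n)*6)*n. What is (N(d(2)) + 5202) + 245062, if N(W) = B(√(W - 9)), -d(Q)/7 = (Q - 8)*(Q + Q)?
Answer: 251218 + 24*√159 ≈ 2.5152e+5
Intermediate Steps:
d(Q) = -14*Q*(-8 + Q) (d(Q) = -7*(Q - 8)*(Q + Q) = -7*(-8 + Q)*2*Q = -14*Q*(-8 + Q))
B(n) = n*(24 + 6*n) (B(n) = (24 + 6*n)*n = n*(24 + 6*n))
N(W) = 6*√(-9 + W)*(4 + √(-9 + W)) (N(W) = 6*√(W - 9)*(4 + √(W - 9)) = 6*√(-9 + W)*(4 + √(-9 + W)))
(N(d(2)) + 5202) + 245062 = ((-54 + 6*(14*2*(8 - 1*2)) + 24*√(-9 + 14*2*(8 - 1*2))) + 5202) + 245062 = ((-54 + 6*(14*2*(8 - 2)) + 24*√(-9 + 14*2*(8 - 2))) + 5202) + 245062 = ((-54 + 6*(14*2*6) + 24*√(-9 + 14*2*6)) + 5202) + 245062 = ((-54 + 6*168 + 24*√(-9 + 168)) + 5202) + 245062 = ((-54 + 1008 + 24*√159) + 5202) + 245062 = ((954 + 24*√159) + 5202) + 245062 = (6156 + 24*√159) + 245062 = 251218 + 24*√159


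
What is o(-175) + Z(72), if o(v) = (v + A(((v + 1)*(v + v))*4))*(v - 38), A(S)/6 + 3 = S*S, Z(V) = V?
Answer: -75837746838819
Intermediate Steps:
A(S) = -18 + 6*S² (A(S) = -18 + 6*(S*S) = -18 + 6*S²)
o(v) = (-38 + v)*(-18 + v + 384*v²*(1 + v)²) (o(v) = (v + (-18 + 6*(((v + 1)*(v + v))*4)²))*(v - 38) = (v + (-18 + 6*(((1 + v)*(2*v))*4)²))*(-38 + v) = (v + (-18 + 6*((2*v*(1 + v))*4)²))*(-38 + v) = (v + (-18 + 6*(8*v*(1 + v))²))*(-38 + v) = (v + (-18 + 6*(64*v²*(1 + v)²)))*(-38 + v) = (v + (-18 + 384*v²*(1 + v)²))*(-38 + v) = (-18 + v + 384*v²*(1 + v)²)*(-38 + v) = (-38 + v)*(-18 + v + 384*v²*(1 + v)²))
o(-175) + Z(72) = (684 - 28800*(-175)³ - 14591*(-175)² - 13824*(-175)⁴ - 56*(-175) + 384*(-175)⁵) + 72 = (684 - 28800*(-5359375) - 14591*30625 - 13824*937890625 + 9800 + 384*(-164130859375)) + 72 = (684 + 154350000000 - 446849375 - 12965400000000 + 9800 - 63026250000000) + 72 = -75837746838891 + 72 = -75837746838819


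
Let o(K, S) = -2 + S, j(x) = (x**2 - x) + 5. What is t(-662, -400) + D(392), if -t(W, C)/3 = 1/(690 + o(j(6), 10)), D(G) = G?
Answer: 273613/698 ≈ 392.00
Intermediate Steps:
j(x) = 5 + x**2 - x
t(W, C) = -3/698 (t(W, C) = -3/(690 + (-2 + 10)) = -3/(690 + 8) = -3/698)
t(-662, -400) + D(392) = -3/698 + 392 = 273613/698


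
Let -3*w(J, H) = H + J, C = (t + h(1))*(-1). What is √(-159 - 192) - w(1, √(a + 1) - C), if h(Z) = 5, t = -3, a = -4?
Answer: 1 + 3*I*√39 + I*√3/3 ≈ 1.0 + 19.312*I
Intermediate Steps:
C = -2 (C = (-3 + 5)*(-1) = 2*(-1) = -2)
w(J, H) = -H/3 - J/3 (w(J, H) = -(H + J)/3 = -H/3 - J/3)
√(-159 - 192) - w(1, √(a + 1) - C) = √(-159 - 192) - (-(√(-4 + 1) - 1*(-2))/3 - ⅓*1) = √(-351) - (-(√(-3) + 2)/3 - ⅓) = 3*I*√39 - (-(I*√3 + 2)/3 - ⅓) = 3*I*√39 - (-(2 + I*√3)/3 - ⅓) = 3*I*√39 - ((-⅔ - I*√3/3) - ⅓) = 3*I*√39 - (-1 - I*√3/3) = 3*I*√39 + (1 + I*√3/3) = 1 + 3*I*√39 + I*√3/3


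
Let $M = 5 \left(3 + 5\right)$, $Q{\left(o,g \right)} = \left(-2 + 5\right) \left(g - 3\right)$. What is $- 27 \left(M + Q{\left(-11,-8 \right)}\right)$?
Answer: $-189$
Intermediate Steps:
$Q{\left(o,g \right)} = -9 + 3 g$ ($Q{\left(o,g \right)} = 3 \left(-3 + g\right) = -9 + 3 g$)
$M = 40$ ($M = 5 \cdot 8 = 40$)
$- 27 \left(M + Q{\left(-11,-8 \right)}\right) = - 27 \left(40 + \left(-9 + 3 \left(-8\right)\right)\right) = - 27 \left(40 - 33\right) = \left(-27\right) 7 = -189$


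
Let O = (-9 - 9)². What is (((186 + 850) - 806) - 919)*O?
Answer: -223236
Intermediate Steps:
O = 324 (O = (-18)² = 324)
(((186 + 850) - 806) - 919)*O = (((186 + 850) - 806) - 919)*324 = ((1036 - 806) - 919)*324 = (230 - 919)*324 = -689*324 = -223236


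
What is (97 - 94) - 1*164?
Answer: -161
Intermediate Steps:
(97 - 94) - 1*164 = 3 - 164 = -161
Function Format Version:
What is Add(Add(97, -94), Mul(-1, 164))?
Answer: -161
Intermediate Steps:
Add(Add(97, -94), Mul(-1, 164)) = Add(3, -164) = -161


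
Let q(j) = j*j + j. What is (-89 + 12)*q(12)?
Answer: -12012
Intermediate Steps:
q(j) = j + j² (q(j) = j² + j = j + j²)
(-89 + 12)*q(12) = (-89 + 12)*(12*(1 + 12)) = -924*13 = -77*156 = -12012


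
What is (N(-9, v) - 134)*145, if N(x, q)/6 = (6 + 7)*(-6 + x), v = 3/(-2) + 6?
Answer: -189080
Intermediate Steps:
v = 9/2 (v = 3*(-½) + 6 = -3/2 + 6 = 9/2 ≈ 4.5000)
N(x, q) = -468 + 78*x (N(x, q) = 6*((6 + 7)*(-6 + x)) = 6*(13*(-6 + x)) = 6*(-78 + 13*x) = -468 + 78*x)
(N(-9, v) - 134)*145 = ((-468 + 78*(-9)) - 134)*145 = ((-468 - 702) - 134)*145 = (-1170 - 134)*145 = -1304*145 = -189080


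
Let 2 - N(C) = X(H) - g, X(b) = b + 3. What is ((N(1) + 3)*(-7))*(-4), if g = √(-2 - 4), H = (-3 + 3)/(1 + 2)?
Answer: 56 + 28*I*√6 ≈ 56.0 + 68.586*I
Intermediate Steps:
H = 0 (H = 0/3 = 0*(⅓) = 0)
g = I*√6 (g = √(-6) = I*√6 ≈ 2.4495*I)
X(b) = 3 + b
N(C) = -1 + I*√6 (N(C) = 2 - ((3 + 0) - I*√6) = 2 - (3 - I*√6) = 2 + (-3 + I*√6) = -1 + I*√6)
((N(1) + 3)*(-7))*(-4) = (((-1 + I*√6) + 3)*(-7))*(-4) = ((2 + I*√6)*(-7))*(-4) = (-14 - 7*I*√6)*(-4) = 56 + 28*I*√6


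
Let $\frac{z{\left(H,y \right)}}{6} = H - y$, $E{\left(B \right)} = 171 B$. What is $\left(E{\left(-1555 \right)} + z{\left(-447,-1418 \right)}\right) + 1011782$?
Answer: $751703$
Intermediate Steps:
$z{\left(H,y \right)} = - 6 y + 6 H$ ($z{\left(H,y \right)} = 6 \left(H - y\right) = - 6 y + 6 H$)
$\left(E{\left(-1555 \right)} + z{\left(-447,-1418 \right)}\right) + 1011782 = \left(171 \left(-1555\right) + \left(\left(-6\right) \left(-1418\right) + 6 \left(-447\right)\right)\right) + 1011782 = \left(-265905 + \left(8508 - 2682\right)\right) + 1011782 = \left(-265905 + 5826\right) + 1011782 = -260079 + 1011782 = 751703$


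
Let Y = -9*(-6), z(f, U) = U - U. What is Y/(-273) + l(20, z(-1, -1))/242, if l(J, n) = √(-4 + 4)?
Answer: -18/91 ≈ -0.19780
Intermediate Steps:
z(f, U) = 0
l(J, n) = 0 (l(J, n) = √0 = 0)
Y = 54
Y/(-273) + l(20, z(-1, -1))/242 = 54/(-273) + 0/242 = 54*(-1/273) + 0*(1/242) = -18/91 + 0 = -18/91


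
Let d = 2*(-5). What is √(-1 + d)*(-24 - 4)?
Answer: -28*I*√11 ≈ -92.865*I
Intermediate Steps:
d = -10
√(-1 + d)*(-24 - 4) = √(-1 - 10)*(-24 - 4) = √(-11)*(-28) = (I*√11)*(-28) = -28*I*√11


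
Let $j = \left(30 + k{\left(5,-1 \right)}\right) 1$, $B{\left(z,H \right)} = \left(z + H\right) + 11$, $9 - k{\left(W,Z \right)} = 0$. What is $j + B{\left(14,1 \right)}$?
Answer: $65$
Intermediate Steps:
$k{\left(W,Z \right)} = 9$ ($k{\left(W,Z \right)} = 9 - 0 = 9 + 0 = 9$)
$B{\left(z,H \right)} = 11 + H + z$ ($B{\left(z,H \right)} = \left(H + z\right) + 11 = 11 + H + z$)
$j = 39$ ($j = \left(30 + 9\right) 1 = 39 \cdot 1 = 39$)
$j + B{\left(14,1 \right)} = 39 + \left(11 + 1 + 14\right) = 39 + 26 = 65$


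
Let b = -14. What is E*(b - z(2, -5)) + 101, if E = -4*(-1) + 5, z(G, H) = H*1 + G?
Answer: 2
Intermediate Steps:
z(G, H) = G + H (z(G, H) = H + G = G + H)
E = 9 (E = 4 + 5 = 9)
E*(b - z(2, -5)) + 101 = 9*(-14 - (2 - 5)) + 101 = 9*(-14 - 1*(-3)) + 101 = 9*(-14 + 3) + 101 = 9*(-11) + 101 = -99 + 101 = 2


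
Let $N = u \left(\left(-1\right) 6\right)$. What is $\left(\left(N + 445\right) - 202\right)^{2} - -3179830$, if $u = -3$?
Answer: $3247951$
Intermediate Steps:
$N = 18$ ($N = - 3 \left(\left(-1\right) 6\right) = \left(-3\right) \left(-6\right) = 18$)
$\left(\left(N + 445\right) - 202\right)^{2} - -3179830 = \left(\left(18 + 445\right) - 202\right)^{2} - -3179830 = \left(463 - 202\right)^{2} + 3179830 = 261^{2} + 3179830 = 68121 + 3179830 = 3247951$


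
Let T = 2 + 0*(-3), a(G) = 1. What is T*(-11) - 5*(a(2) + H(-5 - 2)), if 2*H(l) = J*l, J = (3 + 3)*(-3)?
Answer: -342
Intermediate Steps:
J = -18 (J = 6*(-3) = -18)
T = 2 (T = 2 + 0 = 2)
H(l) = -9*l (H(l) = (-18*l)/2 = -9*l)
T*(-11) - 5*(a(2) + H(-5 - 2)) = 2*(-11) - 5*(1 - 9*(-5 - 2)) = -22 - 5*(1 - 9*(-7)) = -22 - 5*(1 + 63) = -22 - 5*64 = -22 - 320 = -342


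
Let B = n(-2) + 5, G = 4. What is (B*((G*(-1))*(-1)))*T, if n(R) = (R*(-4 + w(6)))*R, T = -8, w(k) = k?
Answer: -416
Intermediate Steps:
n(R) = 2*R² (n(R) = (R*(-4 + 6))*R = (R*2)*R = (2*R)*R = 2*R²)
B = 13 (B = 2*(-2)² + 5 = 2*4 + 5 = 8 + 5 = 13)
(B*((G*(-1))*(-1)))*T = (13*((4*(-1))*(-1)))*(-8) = (13*(-4*(-1)))*(-8) = (13*4)*(-8) = 52*(-8) = -416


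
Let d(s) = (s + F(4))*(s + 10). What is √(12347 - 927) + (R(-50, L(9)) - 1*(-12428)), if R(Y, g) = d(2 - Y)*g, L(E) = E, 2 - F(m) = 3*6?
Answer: 32516 + 2*√2855 ≈ 32623.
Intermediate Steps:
F(m) = -16 (F(m) = 2 - 3*6 = 2 - 1*18 = 2 - 18 = -16)
d(s) = (-16 + s)*(10 + s) (d(s) = (s - 16)*(s + 10) = (-16 + s)*(10 + s))
R(Y, g) = g*(-172 + (2 - Y)² + 6*Y) (R(Y, g) = (-160 + (2 - Y)² - 6*(2 - Y))*g = (-160 + (2 - Y)² + (-12 + 6*Y))*g = (-172 + (2 - Y)² + 6*Y)*g = g*(-172 + (2 - Y)² + 6*Y))
√(12347 - 927) + (R(-50, L(9)) - 1*(-12428)) = √(12347 - 927) + (9*(-168 + (-50)² + 2*(-50)) - 1*(-12428)) = √11420 + (9*(-168 + 2500 - 100) + 12428) = 2*√2855 + (9*2232 + 12428) = 2*√2855 + (20088 + 12428) = 2*√2855 + 32516 = 32516 + 2*√2855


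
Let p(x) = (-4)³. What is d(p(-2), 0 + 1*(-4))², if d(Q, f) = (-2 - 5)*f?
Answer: 784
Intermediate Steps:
p(x) = -64
d(Q, f) = -7*f
d(p(-2), 0 + 1*(-4))² = (-7*(0 + 1*(-4)))² = (-7*(0 - 4))² = (-7*(-4))² = 28² = 784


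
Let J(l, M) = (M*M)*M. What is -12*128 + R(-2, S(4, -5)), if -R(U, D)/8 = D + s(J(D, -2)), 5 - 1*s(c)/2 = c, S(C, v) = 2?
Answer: -1760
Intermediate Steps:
J(l, M) = M**3 (J(l, M) = M**2*M = M**3)
s(c) = 10 - 2*c
R(U, D) = -208 - 8*D (R(U, D) = -8*(D + (10 - 2*(-2)**3)) = -8*(D + (10 - 2*(-8))) = -8*(D + (10 + 16)) = -8*(D + 26) = -8*(26 + D) = -208 - 8*D)
-12*128 + R(-2, S(4, -5)) = -12*128 + (-208 - 8*2) = -1536 + (-208 - 16) = -1536 - 224 = -1760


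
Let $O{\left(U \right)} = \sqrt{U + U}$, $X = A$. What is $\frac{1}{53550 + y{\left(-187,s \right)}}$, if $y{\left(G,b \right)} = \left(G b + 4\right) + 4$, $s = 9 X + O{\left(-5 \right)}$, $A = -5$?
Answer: $\frac{61973}{3841002419} + \frac{187 i \sqrt{10}}{3841002419} \approx 1.6135 \cdot 10^{-5} + 1.5396 \cdot 10^{-7} i$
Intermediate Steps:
$X = -5$
$O{\left(U \right)} = \sqrt{2} \sqrt{U}$ ($O{\left(U \right)} = \sqrt{2 U} = \sqrt{2} \sqrt{U}$)
$s = -45 + i \sqrt{10}$ ($s = 9 \left(-5\right) + \sqrt{2} \sqrt{-5} = -45 + \sqrt{2} i \sqrt{5} = -45 + i \sqrt{10} \approx -45.0 + 3.1623 i$)
$y{\left(G,b \right)} = 8 + G b$ ($y{\left(G,b \right)} = \left(4 + G b\right) + 4 = 8 + G b$)
$\frac{1}{53550 + y{\left(-187,s \right)}} = \frac{1}{53550 + \left(8 - 187 \left(-45 + i \sqrt{10}\right)\right)} = \frac{1}{53550 + \left(8 + \left(8415 - 187 i \sqrt{10}\right)\right)} = \frac{1}{53550 + \left(8423 - 187 i \sqrt{10}\right)} = \frac{1}{61973 - 187 i \sqrt{10}}$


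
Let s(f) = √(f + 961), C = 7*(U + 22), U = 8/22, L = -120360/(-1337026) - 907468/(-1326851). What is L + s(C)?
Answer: 686504048264/887017142563 + √135223/11 ≈ 34.204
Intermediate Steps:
L = 686504048264/887017142563 (L = -120360*(-1/1337026) - 907468*(-1/1326851) = 60180/668513 + 907468/1326851 = 686504048264/887017142563 ≈ 0.77395)
U = 4/11 (U = 8*(1/22) = 4/11 ≈ 0.36364)
C = 1722/11 (C = 7*(4/11 + 22) = 7*(246/11) = 1722/11 ≈ 156.55)
s(f) = √(961 + f)
L + s(C) = 686504048264/887017142563 + √(961 + 1722/11) = 686504048264/887017142563 + √(12293/11) = 686504048264/887017142563 + √135223/11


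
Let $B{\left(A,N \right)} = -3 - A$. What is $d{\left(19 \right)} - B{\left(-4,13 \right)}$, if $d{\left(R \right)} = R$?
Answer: $18$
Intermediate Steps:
$d{\left(19 \right)} - B{\left(-4,13 \right)} = 19 - \left(-3 - -4\right) = 19 - \left(-3 + 4\right) = 19 - 1 = 18$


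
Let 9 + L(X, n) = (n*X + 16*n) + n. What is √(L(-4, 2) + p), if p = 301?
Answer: √318 ≈ 17.833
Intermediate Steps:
L(X, n) = -9 + 17*n + X*n (L(X, n) = -9 + ((n*X + 16*n) + n) = -9 + ((X*n + 16*n) + n) = -9 + ((16*n + X*n) + n) = -9 + (17*n + X*n) = -9 + 17*n + X*n)
√(L(-4, 2) + p) = √((-9 + 17*2 - 4*2) + 301) = √((-9 + 34 - 8) + 301) = √(17 + 301) = √318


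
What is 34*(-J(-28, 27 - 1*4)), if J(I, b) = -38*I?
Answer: -36176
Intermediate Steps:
34*(-J(-28, 27 - 1*4)) = 34*(-(-38)*(-28)) = 34*(-1*1064) = 34*(-1064) = -36176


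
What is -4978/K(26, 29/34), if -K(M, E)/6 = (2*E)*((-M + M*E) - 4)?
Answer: -37859/609 ≈ -62.166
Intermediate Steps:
K(M, E) = -12*E*(-4 - M + E*M) (K(M, E) = -6*2*E*((-M + M*E) - 4) = -6*2*E*((-M + E*M) - 4) = -6*2*E*(-4 - M + E*M) = -12*E*(-4 - M + E*M))
-4978/K(26, 29/34) = -4978/(12*(29/34)*(4 + 26 - 1*29/34*26)) = -4978/(12*(29/34)*(4 + 26 - 377/17)) = -4978/(12*(29/34)*(133/17)) = -4978/23142/289 = -4978*289/23142 = -1*37859/609 = -37859/609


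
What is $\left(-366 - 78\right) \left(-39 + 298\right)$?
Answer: $-114996$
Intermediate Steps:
$\left(-366 - 78\right) \left(-39 + 298\right) = \left(-444\right) 259 = -114996$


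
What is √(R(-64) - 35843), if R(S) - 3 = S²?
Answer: 32*I*√31 ≈ 178.17*I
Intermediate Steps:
R(S) = 3 + S²
√(R(-64) - 35843) = √((3 + (-64)²) - 35843) = √((3 + 4096) - 35843) = √(4099 - 35843) = √(-31744) = 32*I*√31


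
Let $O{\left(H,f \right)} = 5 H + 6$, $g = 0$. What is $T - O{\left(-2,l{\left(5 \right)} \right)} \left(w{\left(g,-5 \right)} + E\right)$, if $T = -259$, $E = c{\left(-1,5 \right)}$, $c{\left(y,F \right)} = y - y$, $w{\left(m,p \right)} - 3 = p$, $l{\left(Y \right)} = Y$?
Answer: $-267$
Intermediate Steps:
$w{\left(m,p \right)} = 3 + p$
$c{\left(y,F \right)} = 0$
$E = 0$
$O{\left(H,f \right)} = 6 + 5 H$
$T - O{\left(-2,l{\left(5 \right)} \right)} \left(w{\left(g,-5 \right)} + E\right) = -259 - \left(6 + 5 \left(-2\right)\right) \left(\left(3 - 5\right) + 0\right) = -259 - \left(6 - 10\right) \left(-2 + 0\right) = -259 - \left(-4\right) \left(-2\right) = -259 - 8 = -267$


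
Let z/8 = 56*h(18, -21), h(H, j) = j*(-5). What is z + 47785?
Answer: 94825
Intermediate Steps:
h(H, j) = -5*j
z = 47040 (z = 8*(56*(-5*(-21))) = 8*(56*105) = 8*5880 = 47040)
z + 47785 = 47040 + 47785 = 94825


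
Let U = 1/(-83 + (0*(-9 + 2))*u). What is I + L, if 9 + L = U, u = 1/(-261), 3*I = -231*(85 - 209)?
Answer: 791736/83 ≈ 9539.0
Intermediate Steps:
I = 9548 (I = (-231*(85 - 209))/3 = (-231*(-124))/3 = (⅓)*28644 = 9548)
u = -1/261 ≈ -0.0038314
U = -1/83 (U = 1/(-83 + (0*(-9 + 2))*(-1/261)) = 1/(-83 + (0*(-7))*(-1/261)) = 1/(-83 + 0*(-1/261)) = 1/(-83 + 0) = 1/(-83) = -1/83 ≈ -0.012048)
L = -748/83 (L = -9 - 1/83 = -748/83 ≈ -9.0121)
I + L = 9548 - 748/83 = 791736/83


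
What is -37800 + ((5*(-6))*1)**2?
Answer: -36900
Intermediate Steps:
-37800 + ((5*(-6))*1)**2 = -37800 + (-30*1)**2 = -37800 + (-30)**2 = -37800 + 900 = -36900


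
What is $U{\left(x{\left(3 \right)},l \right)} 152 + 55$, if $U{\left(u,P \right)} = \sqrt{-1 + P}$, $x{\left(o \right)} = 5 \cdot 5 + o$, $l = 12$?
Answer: $55 + 152 \sqrt{11} \approx 559.13$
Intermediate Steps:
$x{\left(o \right)} = 25 + o$
$U{\left(x{\left(3 \right)},l \right)} 152 + 55 = \sqrt{-1 + 12} \cdot 152 + 55 = \sqrt{11} \cdot 152 + 55 = 152 \sqrt{11} + 55 = 55 + 152 \sqrt{11}$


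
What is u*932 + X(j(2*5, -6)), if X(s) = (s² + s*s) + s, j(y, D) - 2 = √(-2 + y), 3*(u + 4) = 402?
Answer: 121186 + 18*√2 ≈ 1.2121e+5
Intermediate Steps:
u = 130 (u = -4 + (⅓)*402 = -4 + 134 = 130)
j(y, D) = 2 + √(-2 + y)
X(s) = s + 2*s² (X(s) = (s² + s²) + s = 2*s² + s = s + 2*s²)
u*932 + X(j(2*5, -6)) = 130*932 + (2 + √(-2 + 2*5))*(1 + 2*(2 + √(-2 + 2*5))) = 121160 + (2 + √(-2 + 10))*(1 + 2*(2 + √(-2 + 10))) = 121160 + (2 + √8)*(1 + 2*(2 + √8)) = 121160 + (2 + 2*√2)*(1 + 2*(2 + 2*√2)) = 121160 + (2 + 2*√2)*(1 + (4 + 4*√2)) = 121160 + (2 + 2*√2)*(5 + 4*√2)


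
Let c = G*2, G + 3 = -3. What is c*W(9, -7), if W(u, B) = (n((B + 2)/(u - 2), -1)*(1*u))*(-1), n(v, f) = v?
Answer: -540/7 ≈ -77.143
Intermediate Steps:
G = -6 (G = -3 - 3 = -6)
W(u, B) = -u*(2 + B)/(-2 + u) (W(u, B) = (((B + 2)/(u - 2))*(1*u))*(-1) = (((2 + B)/(-2 + u))*u)*(-1) = (u*(2 + B)/(-2 + u))*(-1) = -u*(2 + B)/(-2 + u))
c = -12 (c = -6*2 = -12)
c*W(9, -7) = -(-12)*9*(2 - 7)/(-2 + 9) = -(-12)*9*(-5)/7 = -12*45/7 = -540/7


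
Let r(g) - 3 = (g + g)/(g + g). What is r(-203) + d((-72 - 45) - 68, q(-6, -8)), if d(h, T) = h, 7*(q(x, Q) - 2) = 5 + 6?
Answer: -181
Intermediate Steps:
q(x, Q) = 25/7 (q(x, Q) = 2 + (5 + 6)/7 = 2 + (⅐)*11 = 2 + 11/7 = 25/7)
r(g) = 4 (r(g) = 3 + (g + g)/(g + g) = 3 + (2*g)/((2*g)) = 3 + (2*g)*(1/(2*g)) = 3 + 1 = 4)
r(-203) + d((-72 - 45) - 68, q(-6, -8)) = 4 + ((-72 - 45) - 68) = 4 + (-117 - 68) = 4 - 185 = -181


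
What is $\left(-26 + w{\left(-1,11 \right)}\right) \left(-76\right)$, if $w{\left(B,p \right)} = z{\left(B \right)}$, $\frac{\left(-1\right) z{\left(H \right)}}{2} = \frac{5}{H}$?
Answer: $1216$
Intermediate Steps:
$z{\left(H \right)} = - \frac{10}{H}$ ($z{\left(H \right)} = - 2 \frac{5}{H} = - \frac{10}{H}$)
$w{\left(B,p \right)} = - \frac{10}{B}$
$\left(-26 + w{\left(-1,11 \right)}\right) \left(-76\right) = \left(-26 - \frac{10}{-1}\right) \left(-76\right) = \left(-26 - -10\right) \left(-76\right) = \left(-26 + 10\right) \left(-76\right) = \left(-16\right) \left(-76\right) = 1216$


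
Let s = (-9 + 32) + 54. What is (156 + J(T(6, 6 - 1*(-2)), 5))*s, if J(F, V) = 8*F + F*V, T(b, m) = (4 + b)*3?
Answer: 42042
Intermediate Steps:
T(b, m) = 12 + 3*b
s = 77 (s = 23 + 54 = 77)
(156 + J(T(6, 6 - 1*(-2)), 5))*s = (156 + (12 + 3*6)*(8 + 5))*77 = (156 + (12 + 18)*13)*77 = (156 + 30*13)*77 = (156 + 390)*77 = 546*77 = 42042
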